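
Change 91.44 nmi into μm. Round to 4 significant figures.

1.693e+11 μm

1 nmi = 1.85200e+9 μm.
Then 91.44 × 1.85200e+9 ≈ 1.693e+11 μm.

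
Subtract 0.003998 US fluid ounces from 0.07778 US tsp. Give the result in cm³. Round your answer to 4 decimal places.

0.2651 cm³

0.07778 US tsp = 0.383372 cm³ and 0.003998 US fl oz = 0.118235 cm³.
0.383372 − 0.118235 ≈ 0.2651 cm³.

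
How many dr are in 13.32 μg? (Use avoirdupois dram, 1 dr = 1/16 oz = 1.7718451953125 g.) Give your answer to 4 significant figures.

7.518 × 10^-6 drams

1 microgram = 5.64383 × 10^-7 drams.
Thus 13.32 × 5.64383 × 10^-7 ≈ 7.518 × 10^-6 dr.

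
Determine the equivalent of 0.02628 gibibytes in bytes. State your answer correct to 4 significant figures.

1 GiB = 1.07374 × 10^9 B.
Thus 0.02628 × 1.07374 × 10^9 ≈ 2.822 × 10^7 B.

2.822 × 10^7 bytes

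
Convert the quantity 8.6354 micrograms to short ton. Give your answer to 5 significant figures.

9.5189e-12 short tons

1 μg = 1.10231e-12 short tons.
Then 8.6354 × 1.10231e-12 ≈ 9.5189e-12 short ton.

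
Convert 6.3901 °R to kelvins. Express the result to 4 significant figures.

°R = K × 9/5.
Applying the formula gives 3.550 K.

3.550 K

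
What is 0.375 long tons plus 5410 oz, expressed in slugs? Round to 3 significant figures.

36.6 slugs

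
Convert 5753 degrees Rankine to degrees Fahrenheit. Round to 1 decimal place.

°R = °F + 459.67.
Applying the formula gives 5293.3 °F.

5293.3 °F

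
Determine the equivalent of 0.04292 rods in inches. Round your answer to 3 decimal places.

1 rod = 198.000 inches.
0.04292 × 198.000 ≈ 8.498 in.

8.498 in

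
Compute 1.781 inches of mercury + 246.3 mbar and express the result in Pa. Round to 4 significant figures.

30660 pascals

1.781 inHg = 6031.16 Pa and 246.3 mbar = 24630.0 Pa.
6031.16 + 24630.0 ≈ 30660 Pa.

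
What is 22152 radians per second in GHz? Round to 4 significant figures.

3.526e-6 gigahertz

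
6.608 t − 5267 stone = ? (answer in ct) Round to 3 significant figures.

-1.34e+8 carats

6.608 t = 3.30400e+7 ct and 5267 st = 1.67235e+8 ct.
3.30400e+7 − 1.67235e+8 ≈ -1.34e+8 ct.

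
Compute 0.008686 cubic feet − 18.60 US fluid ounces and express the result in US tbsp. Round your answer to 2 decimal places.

0.008686 ft³ = 16.6338 US tbsp and 18.60 US fl oz = 37.2000 US tbsp.
16.6338 − 37.2000 ≈ -20.57 US tbsp.

-20.57 US tbsp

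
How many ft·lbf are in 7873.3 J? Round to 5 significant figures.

5807.0 ft·lbf

1 J = 0.737562 foot-pounds.
7873.3 × 0.737562 ≈ 5807.0 ft·lbf.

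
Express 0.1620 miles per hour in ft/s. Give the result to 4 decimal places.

0.2376 ft/s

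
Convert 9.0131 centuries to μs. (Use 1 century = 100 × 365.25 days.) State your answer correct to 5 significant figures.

2.8443 × 10^16 μs

1 century = 3.15576 × 10^15 μs.
So 9.0131 × 3.15576 × 10^15 ≈ 2.8443 × 10^16 μs.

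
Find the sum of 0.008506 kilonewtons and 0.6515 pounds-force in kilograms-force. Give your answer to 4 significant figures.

1.163 kgf

0.008506 kN = 0.867371 kgf and 0.6515 lbf = 0.295515 kgf.
0.867371 + 0.295515 ≈ 1.163 kgf.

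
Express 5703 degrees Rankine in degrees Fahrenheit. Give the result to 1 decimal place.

5243.3 °F

°R = °F + 459.67.
Applying the formula gives 5243.3 °F.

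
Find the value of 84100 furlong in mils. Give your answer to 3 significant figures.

6.66 × 10^11 mil

1 furlong = 7.92000 × 10^6 mil.
So 84100 × 7.92000 × 10^6 ≈ 6.66 × 10^11 mil.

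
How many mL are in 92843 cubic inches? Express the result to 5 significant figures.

1.5214e+6 mL

1 in³ = 16.3871 mL.
92843 × 16.3871 ≈ 1.5214e+6 mL.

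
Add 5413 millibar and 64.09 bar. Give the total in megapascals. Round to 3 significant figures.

5413 mbar = 0.541300 MPa and 64.09 bar = 6.40900 MPa.
0.541300 + 6.40900 ≈ 6.95 MPa.

6.95 megapascals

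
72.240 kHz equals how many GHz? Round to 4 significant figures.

7.224e-5 GHz

1 kilohertz = 1.00000e-6 gigahertz.
Thus 72.240 × 1.00000e-6 ≈ 7.224e-5 GHz.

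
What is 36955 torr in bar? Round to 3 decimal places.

1 torr = 0.00133322 bar.
So 36955 × 0.00133322 ≈ 49.269 bar.

49.269 bar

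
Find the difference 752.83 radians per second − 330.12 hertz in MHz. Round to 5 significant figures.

-0.00021030 MHz

752.83 rad/s = 0.000119817 MHz and 330.12 Hz = 0.000330120 MHz.
0.000119817 − 0.000330120 ≈ -0.00021030 MHz.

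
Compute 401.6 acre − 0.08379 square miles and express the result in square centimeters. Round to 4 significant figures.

401.6 acre = 1.62522 × 10^10 cm² and 0.08379 mi² = 2.17015 × 10^9 cm².
1.62522 × 10^10 − 2.17015 × 10^9 ≈ 1.408 × 10^10 cm².

1.408 × 10^10 cm²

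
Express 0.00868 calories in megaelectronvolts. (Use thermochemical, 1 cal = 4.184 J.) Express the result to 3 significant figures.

2.27e+11 MeV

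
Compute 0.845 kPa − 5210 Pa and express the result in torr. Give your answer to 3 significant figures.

-32.7 torr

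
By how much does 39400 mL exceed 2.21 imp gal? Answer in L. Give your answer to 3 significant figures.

39400 mL = 39.4000 L and 2.21 imp gal = 10.0469 L.
39.4000 − 10.0469 ≈ 29.4 L.

29.4 liters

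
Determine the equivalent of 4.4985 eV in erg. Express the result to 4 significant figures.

1 electronvolt = 1.60218e-12 erg.
Then 4.4985 × 1.60218e-12 ≈ 7.207e-12 erg.

7.207e-12 erg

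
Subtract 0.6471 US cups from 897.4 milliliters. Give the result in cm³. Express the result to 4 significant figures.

897.4 mL = 897.400 cm³ and 0.6471 US cup = 153.096 cm³.
897.400 − 153.096 ≈ 744.3 cm³.

744.3 cm³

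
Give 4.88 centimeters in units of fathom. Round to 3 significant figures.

1 centimeter = 0.00546807 fathom.
Thus 4.88 × 0.00546807 ≈ 0.0267 fathom.

0.0267 fathom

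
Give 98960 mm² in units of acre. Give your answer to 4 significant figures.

2.445e-5 acres

1 square millimeter = 2.47105e-10 acre.
So 98960 × 2.47105e-10 ≈ 2.445e-5 acre.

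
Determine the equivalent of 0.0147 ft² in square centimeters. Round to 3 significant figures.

13.7 square centimeters

1 ft² = 929.030 cm².
0.0147 × 929.030 ≈ 13.7 cm².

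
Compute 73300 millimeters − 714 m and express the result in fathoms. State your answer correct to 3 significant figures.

73300 mm = 40.0809 fathom and 714 m = 390.420 fathom.
40.0809 − 390.420 ≈ -350 fathom.

-350 fathom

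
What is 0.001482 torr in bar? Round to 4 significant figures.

1.976 × 10^-6 bar

1 torr = 0.00133322 bar.
So 0.001482 × 0.00133322 ≈ 1.976 × 10^-6 bar.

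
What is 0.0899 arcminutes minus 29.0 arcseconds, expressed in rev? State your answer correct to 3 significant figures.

0.0899 arcmin = 4.16204 × 10^-6 rev and 29.0 arcsec = 2.23765 × 10^-5 rev.
4.16204 × 10^-6 − 2.23765 × 10^-5 ≈ -1.82 × 10^-5 rev.

-1.82 × 10^-5 revolutions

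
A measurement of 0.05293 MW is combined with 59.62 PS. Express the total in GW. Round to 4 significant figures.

0.05293 MW = 5.29300 × 10^-5 GW and 59.62 PS = 4.38504 × 10^-5 GW.
5.29300 × 10^-5 + 4.38504 × 10^-5 ≈ 9.678 × 10^-5 GW.

9.678 × 10^-5 gigawatts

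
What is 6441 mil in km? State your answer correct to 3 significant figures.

0.000164 kilometers

1 mil = 2.54000 × 10^-8 km.
So 6441 × 2.54000 × 10^-8 ≈ 0.000164 km.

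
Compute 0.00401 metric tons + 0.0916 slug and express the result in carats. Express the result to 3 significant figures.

26700 ct

0.00401 t = 20050.0 ct and 0.0916 slug = 6684.01 ct.
20050.0 + 6684.01 ≈ 26700 ct.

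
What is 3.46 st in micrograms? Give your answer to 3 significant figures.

2.20e+10 μg

1 st = 6.35029e+9 μg.
So 3.46 × 6.35029e+9 ≈ 2.20e+10 μg.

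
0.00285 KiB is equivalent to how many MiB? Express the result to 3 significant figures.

2.78 × 10^-6 MiB

1 KiB = 0.0009765625 mebibytes.
So 0.00285 × 0.0009765625 ≈ 2.78 × 10^-6 MiB.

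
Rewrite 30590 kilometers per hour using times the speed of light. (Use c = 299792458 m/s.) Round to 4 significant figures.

1 km/h = 9.26567e-10 c.
30590 × 9.26567e-10 ≈ 2.834e-5 c.

2.834e-5 times the speed of light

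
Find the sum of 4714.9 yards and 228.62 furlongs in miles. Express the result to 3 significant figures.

31.3 mi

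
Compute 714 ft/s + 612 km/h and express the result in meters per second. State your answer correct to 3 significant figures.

388 m/s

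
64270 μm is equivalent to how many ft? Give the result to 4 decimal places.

0.2109 feet

1 micrometer = 3.28084 × 10^-6 feet.
So 64270 × 3.28084 × 10^-6 ≈ 0.2109 ft.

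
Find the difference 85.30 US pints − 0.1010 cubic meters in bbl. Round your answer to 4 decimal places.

85.30 US pt = 0.253869 bbl and 0.1010 m³ = 0.635271 bbl.
0.253869 − 0.635271 ≈ -0.3814 bbl.

-0.3814 bbl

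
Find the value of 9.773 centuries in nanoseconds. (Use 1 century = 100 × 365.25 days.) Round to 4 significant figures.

3.084 × 10^19 nanoseconds

1 century = 3.15576 × 10^18 ns.
Then 9.773 × 3.15576 × 10^18 ≈ 3.084 × 10^19 ns.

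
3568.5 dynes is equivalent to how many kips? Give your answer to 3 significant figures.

8.02e-6 kips

1 dyn = 2.24809e-9 kip.
Then 3568.5 × 2.24809e-9 ≈ 8.02e-6 kip.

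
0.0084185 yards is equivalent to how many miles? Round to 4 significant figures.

4.783 × 10^-6 miles

1 yard = 0.000568182 mi.
Then 0.0084185 × 0.000568182 ≈ 4.783 × 10^-6 mi.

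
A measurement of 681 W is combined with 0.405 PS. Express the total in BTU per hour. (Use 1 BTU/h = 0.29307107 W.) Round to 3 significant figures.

681 W = 2323.67 BTU/h and 0.405 PS = 1016.40 BTU/h.
2323.67 + 1016.40 ≈ 3340 BTU/h.

3340 BTU per hour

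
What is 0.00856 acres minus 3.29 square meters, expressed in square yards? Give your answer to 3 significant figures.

0.00856 acre = 41.4304 yd² and 3.29 m² = 3.93481 yd².
41.4304 − 3.93481 ≈ 37.5 yd².

37.5 square yards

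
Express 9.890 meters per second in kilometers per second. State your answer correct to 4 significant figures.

0.009890 km/s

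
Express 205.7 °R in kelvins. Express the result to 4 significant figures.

°R = K × 9/5.
Applying the formula gives 114.3 K.

114.3 kelvins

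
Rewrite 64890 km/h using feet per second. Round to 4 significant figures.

1 km/h = 0.911344 feet per second.
So 64890 × 0.911344 ≈ 59140 ft/s.

59140 ft/s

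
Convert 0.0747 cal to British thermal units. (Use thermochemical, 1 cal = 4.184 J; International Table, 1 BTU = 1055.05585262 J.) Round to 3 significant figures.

1 cal = 0.00396567 BTU.
0.0747 × 0.00396567 ≈ 0.000296 BTU.

0.000296 British thermal units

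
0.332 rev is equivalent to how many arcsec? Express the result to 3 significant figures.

1 revolution = 1.29600e+6 arcsec.
So 0.332 × 1.29600e+6 ≈ 430000 arcsec.

430000 arcseconds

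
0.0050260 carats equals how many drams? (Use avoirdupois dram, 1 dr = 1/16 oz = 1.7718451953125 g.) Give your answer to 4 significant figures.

1 carat = 0.112877 drams.
Thus 0.0050260 × 0.112877 ≈ 0.0005673 dr.

0.0005673 dr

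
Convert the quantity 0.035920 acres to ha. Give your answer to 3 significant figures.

0.0145 ha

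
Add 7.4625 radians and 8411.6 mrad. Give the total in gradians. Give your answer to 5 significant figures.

7.4625 rad = 475.078 grad and 8411.6 mrad = 535.499 grad.
475.078 + 535.499 ≈ 1010.6 grad.

1010.6 gradians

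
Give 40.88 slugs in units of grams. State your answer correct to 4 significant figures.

596600 g

1 slug = 14593.9 grams.
Thus 40.88 × 14593.9 ≈ 596600 g.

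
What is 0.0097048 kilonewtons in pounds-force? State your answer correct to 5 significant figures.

1 kN = 224.809 lbf.
Thus 0.0097048 × 224.809 ≈ 2.1817 lbf.

2.1817 pounds-force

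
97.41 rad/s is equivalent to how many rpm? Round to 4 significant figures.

1 rad/s = 9.54930 revolutions per minute.
Thus 97.41 × 9.54930 ≈ 930.2 rpm.

930.2 revolutions per minute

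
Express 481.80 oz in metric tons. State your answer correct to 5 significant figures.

0.013659 t

1 ounce = 2.83495 × 10^-5 metric tons.
481.80 × 2.83495 × 10^-5 ≈ 0.013659 t.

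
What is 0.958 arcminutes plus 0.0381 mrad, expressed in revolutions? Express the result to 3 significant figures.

5.04 × 10^-5 revolutions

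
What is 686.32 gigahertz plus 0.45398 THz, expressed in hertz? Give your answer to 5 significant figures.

1.1403 × 10^12 hertz

686.32 GHz = 6.86320 × 10^11 Hz and 0.45398 THz = 4.53980 × 10^11 Hz.
6.86320 × 10^11 + 4.53980 × 10^11 ≈ 1.1403 × 10^12 Hz.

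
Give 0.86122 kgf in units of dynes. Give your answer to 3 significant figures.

845000 dyn

1 kgf = 980665 dyn.
0.86122 × 980665 ≈ 845000 dyn.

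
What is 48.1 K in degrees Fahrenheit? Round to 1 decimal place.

K = (°F + 459.67) × 5/9.
Applying the formula gives -373.1 °F.

-373.1 degrees Fahrenheit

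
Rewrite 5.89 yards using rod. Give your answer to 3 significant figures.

1 yd = 0.181818 rods.
Thus 5.89 × 0.181818 ≈ 1.07 rod.

1.07 rods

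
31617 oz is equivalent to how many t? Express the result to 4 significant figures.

1 oz = 2.83495e-5 t.
Then 31617 × 2.83495e-5 ≈ 0.8963 t.

0.8963 t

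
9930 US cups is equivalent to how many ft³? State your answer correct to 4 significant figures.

1 US cup = 0.00835503 cubic feet.
So 9930 × 0.00835503 ≈ 82.97 ft³.

82.97 cubic feet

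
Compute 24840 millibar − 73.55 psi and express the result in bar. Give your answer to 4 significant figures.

19.77 bar

24840 mbar = 24.8400 bar and 73.55 psi = 5.07109 bar.
24.8400 − 5.07109 ≈ 19.77 bar.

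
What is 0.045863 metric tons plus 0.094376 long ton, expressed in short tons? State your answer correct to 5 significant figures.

0.15626 short tons

0.045863 t = 0.0505553 short ton and 0.094376 long ton = 0.105701 short ton.
0.0505553 + 0.105701 ≈ 0.15626 short ton.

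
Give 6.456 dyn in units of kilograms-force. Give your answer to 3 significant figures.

6.58e-6 kgf

1 dyn = 1.01972e-6 kgf.
So 6.456 × 1.01972e-6 ≈ 6.58e-6 kgf.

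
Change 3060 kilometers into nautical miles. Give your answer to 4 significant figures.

1 kilometer = 0.539957 nmi.
Thus 3060 × 0.539957 ≈ 1652 nmi.

1652 nautical miles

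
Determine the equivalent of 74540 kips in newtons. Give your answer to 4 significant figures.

3.316e+8 N

1 kip = 4448.22 N.
Then 74540 × 4448.22 ≈ 3.316e+8 N.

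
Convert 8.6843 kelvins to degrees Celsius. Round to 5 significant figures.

-264.47 degrees Celsius

K = °C + 273.15.
Applying the formula gives -264.47 °C.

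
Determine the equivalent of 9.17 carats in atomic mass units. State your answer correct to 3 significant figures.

1 ct = 1.20443 × 10^23 u.
So 9.17 × 1.20443 × 10^23 ≈ 1.10 × 10^24 u.

1.10 × 10^24 atomic mass units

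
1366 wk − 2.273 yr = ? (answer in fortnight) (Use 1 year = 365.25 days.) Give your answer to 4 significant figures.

1366 wk = 683.000 fortnight and 2.273 yr = 59.3009 fortnight.
683.000 − 59.3009 ≈ 623.7 fortnight.

623.7 fortnight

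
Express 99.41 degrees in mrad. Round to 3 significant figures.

1 ° = 17.4533 mrad.
99.41 × 17.4533 ≈ 1740 mrad.

1740 mrad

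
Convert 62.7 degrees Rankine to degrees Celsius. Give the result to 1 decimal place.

°R = (°C + 273.15) × 9/5.
Applying the formula gives -238.3 °C.

-238.3 degrees Celsius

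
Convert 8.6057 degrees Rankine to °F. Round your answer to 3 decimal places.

°R = °F + 459.67.
Applying the formula gives -451.064 °F.

-451.064 degrees Fahrenheit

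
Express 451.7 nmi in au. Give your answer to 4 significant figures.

5.592 × 10^-6 au

1 nmi = 1.23799 × 10^-8 astronomical units.
451.7 × 1.23799 × 10^-8 ≈ 5.592 × 10^-6 au.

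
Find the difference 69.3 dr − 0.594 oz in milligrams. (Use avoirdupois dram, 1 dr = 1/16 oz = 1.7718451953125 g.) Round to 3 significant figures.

106000 mg

69.3 dr = 122789 mg and 0.594 oz = 16839.6 mg.
122789 − 16839.6 ≈ 106000 mg.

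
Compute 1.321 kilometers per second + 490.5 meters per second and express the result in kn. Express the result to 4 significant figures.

3521 knots

1.321 km/s = 2567.82 kn and 490.5 m/s = 953.456 kn.
2567.82 + 953.456 ≈ 3521 kn.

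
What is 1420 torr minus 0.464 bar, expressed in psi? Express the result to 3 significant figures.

20.7 psi

1420 torr = 27.4582 psi and 0.464 bar = 6.72975 psi.
27.4582 − 6.72975 ≈ 20.7 psi.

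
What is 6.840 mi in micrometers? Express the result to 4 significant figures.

1 mile = 1.60934e+9 micrometers.
So 6.840 × 1.60934e+9 ≈ 1.101e+10 μm.

1.101e+10 μm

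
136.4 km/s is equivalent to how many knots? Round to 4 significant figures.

265100 kn

1 km/s = 1943.84 kn.
Thus 136.4 × 1943.84 ≈ 265100 kn.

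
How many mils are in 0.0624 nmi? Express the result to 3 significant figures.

1 nautical mile = 7.29134 × 10^7 mil.
0.0624 × 7.29134 × 10^7 ≈ 4.55 × 10^6 mil.

4.55 × 10^6 mil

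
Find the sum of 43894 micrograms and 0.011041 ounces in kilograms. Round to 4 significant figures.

0.0003569 kg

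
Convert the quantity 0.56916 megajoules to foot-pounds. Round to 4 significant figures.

419800 foot-pounds

1 MJ = 737562 ft·lbf.
So 0.56916 × 737562 ≈ 419800 ft·lbf.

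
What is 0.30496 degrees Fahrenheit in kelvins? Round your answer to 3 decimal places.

255.542 K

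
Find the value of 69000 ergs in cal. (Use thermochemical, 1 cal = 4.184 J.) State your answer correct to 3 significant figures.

1 erg = 2.39006e-8 calories.
Thus 69000 × 2.39006e-8 ≈ 0.00165 cal.

0.00165 cal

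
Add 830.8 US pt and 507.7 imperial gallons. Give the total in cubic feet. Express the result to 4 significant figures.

95.39 ft³

830.8 US pt = 13.8827 ft³ and 507.7 imp gal = 81.5080 ft³.
13.8827 + 81.5080 ≈ 95.39 ft³.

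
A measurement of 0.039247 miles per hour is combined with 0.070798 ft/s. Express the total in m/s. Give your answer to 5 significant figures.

0.039247 mph = 0.0175450 m/s and 0.070798 ft/s = 0.0215792 m/s.
0.0175450 + 0.0215792 ≈ 0.039124 m/s.

0.039124 m/s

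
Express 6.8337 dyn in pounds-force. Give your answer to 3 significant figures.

1.54 × 10^-5 pounds-force

1 dyne = 2.24809 × 10^-6 lbf.
Thus 6.8337 × 2.24809 × 10^-6 ≈ 1.54 × 10^-5 lbf.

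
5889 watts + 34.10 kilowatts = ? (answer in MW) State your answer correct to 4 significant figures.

5889 W = 0.00588900 MW and 34.10 kW = 0.0341000 MW.
0.00588900 + 0.0341000 ≈ 0.03999 MW.

0.03999 megawatts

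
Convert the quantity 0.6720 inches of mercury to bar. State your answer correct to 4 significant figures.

1 inch of mercury = 0.0338639 bar.
Thus 0.6720 × 0.0338639 ≈ 0.02276 bar.

0.02276 bar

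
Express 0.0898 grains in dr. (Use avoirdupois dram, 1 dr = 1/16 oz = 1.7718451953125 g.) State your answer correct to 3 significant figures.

0.00328 drams

1 grain = 0.0365714 drams.
Thus 0.0898 × 0.0365714 ≈ 0.00328 dr.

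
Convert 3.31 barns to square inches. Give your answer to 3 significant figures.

5.13e-25 in²

1 barn = 1.55000e-25 in².
3.31 × 1.55000e-25 ≈ 5.13e-25 in².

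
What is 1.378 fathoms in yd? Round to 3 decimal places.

1 fathom = 2.00000 yd.
1.378 × 2.00000 ≈ 2.756 yd.

2.756 yards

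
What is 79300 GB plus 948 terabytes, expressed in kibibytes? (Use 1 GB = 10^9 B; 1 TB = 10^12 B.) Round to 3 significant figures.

79300 GB = 7.74414 × 10^10 KiB and 948 TB = 9.25781 × 10^11 KiB.
7.74414 × 10^10 + 9.25781 × 10^11 ≈ 1.00 × 10^12 KiB.

1.00 × 10^12 KiB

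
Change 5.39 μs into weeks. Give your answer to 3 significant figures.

8.91e-12 wk

1 μs = 1.65344e-12 weeks.
5.39 × 1.65344e-12 ≈ 8.91e-12 wk.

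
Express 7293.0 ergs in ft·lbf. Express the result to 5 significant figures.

1 erg = 7.37562 × 10^-8 ft·lbf.
7293.0 × 7.37562 × 10^-8 ≈ 0.00053790 ft·lbf.

0.00053790 foot-pounds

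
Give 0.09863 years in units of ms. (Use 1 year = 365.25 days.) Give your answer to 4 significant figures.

1 year = 3.15576 × 10^10 ms.
0.09863 × 3.15576 × 10^10 ≈ 3.113 × 10^9 ms.

3.113 × 10^9 milliseconds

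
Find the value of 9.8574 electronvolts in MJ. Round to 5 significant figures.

1.5793e-24 MJ

1 eV = 1.60218e-25 MJ.
Thus 9.8574 × 1.60218e-25 ≈ 1.5793e-24 MJ.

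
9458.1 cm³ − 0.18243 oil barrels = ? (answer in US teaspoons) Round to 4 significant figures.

9458.1 cm³ = 1918.90 US tsp and 0.18243 bbl = 5884.46 US tsp.
1918.90 − 5884.46 ≈ -3966 US tsp.

-3966 US tsp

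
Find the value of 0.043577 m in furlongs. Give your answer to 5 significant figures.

1 meter = 0.00497097 furlong.
0.043577 × 0.00497097 ≈ 0.00021662 furlong.

0.00021662 furlong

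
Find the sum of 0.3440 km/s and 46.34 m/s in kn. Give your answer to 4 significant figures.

0.3440 km/s = 668.683 kn and 46.34 m/s = 90.0778 kn.
668.683 + 90.0778 ≈ 758.8 kn.

758.8 knots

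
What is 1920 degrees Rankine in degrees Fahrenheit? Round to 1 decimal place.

1460.3 °F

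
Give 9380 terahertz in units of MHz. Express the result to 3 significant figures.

9.38e+9 MHz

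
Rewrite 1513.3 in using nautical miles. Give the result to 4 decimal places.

1 inch = 1.37149e-5 nmi.
Then 1513.3 × 1.37149e-5 ≈ 0.0208 nmi.

0.0208 nautical miles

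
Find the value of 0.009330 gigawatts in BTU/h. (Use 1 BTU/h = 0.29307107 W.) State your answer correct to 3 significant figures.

1 gigawatt = 3.41214 × 10^9 BTU per hour.
0.009330 × 3.41214 × 10^9 ≈ 3.18 × 10^7 BTU/h.

3.18 × 10^7 BTU per hour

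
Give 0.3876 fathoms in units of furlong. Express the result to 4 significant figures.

0.003524 furlongs

1 fathom = 0.00909091 furlong.
So 0.3876 × 0.00909091 ≈ 0.003524 furlong.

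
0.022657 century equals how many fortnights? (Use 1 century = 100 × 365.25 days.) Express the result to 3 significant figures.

1 century = 2608.93 fortnights.
0.022657 × 2608.93 ≈ 59.1 fortnight.

59.1 fortnight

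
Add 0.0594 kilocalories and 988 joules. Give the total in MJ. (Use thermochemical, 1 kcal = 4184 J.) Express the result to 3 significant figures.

0.0594 kcal = 0.000248530 MJ and 988 J = 0.000988000 MJ.
0.000248530 + 0.000988000 ≈ 0.00124 MJ.

0.00124 megajoules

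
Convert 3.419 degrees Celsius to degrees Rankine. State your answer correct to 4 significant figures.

497.8 °R

°R = (°C + 273.15) × 9/5.
Applying the formula gives 497.8 °R.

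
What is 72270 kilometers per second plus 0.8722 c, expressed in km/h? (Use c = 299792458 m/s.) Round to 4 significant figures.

1.201e+9 kilometers per hour

72270 km/s = 2.60172e+8 km/h and 0.8722 c = 9.41324e+8 km/h.
2.60172e+8 + 9.41324e+8 ≈ 1.201e+9 km/h.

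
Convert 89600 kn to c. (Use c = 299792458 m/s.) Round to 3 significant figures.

1 kn = 1.71600 × 10^-9 times the speed of light.
89600 × 1.71600 × 10^-9 ≈ 0.000154 c.

0.000154 c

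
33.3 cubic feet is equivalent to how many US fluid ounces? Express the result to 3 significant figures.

1 ft³ = 957.506 US fl oz.
Thus 33.3 × 957.506 ≈ 31900 US fl oz.

31900 US fl oz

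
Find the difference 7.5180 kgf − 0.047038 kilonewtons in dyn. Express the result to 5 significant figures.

2.6688e+6 dynes

7.5180 kgf = 7.37264e+6 dyn and 0.047038 kN = 4.70380e+6 dyn.
7.37264e+6 − 4.70380e+6 ≈ 2.6688e+6 dyn.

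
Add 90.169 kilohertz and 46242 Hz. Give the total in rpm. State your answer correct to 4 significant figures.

90.169 kHz = 5.41014 × 10^6 rpm and 46242 Hz = 2.77452 × 10^6 rpm.
5.41014 × 10^6 + 2.77452 × 10^6 ≈ 8.185 × 10^6 rpm.

8.185 × 10^6 rpm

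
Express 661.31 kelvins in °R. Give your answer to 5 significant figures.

°R = K × 9/5.
Applying the formula gives 1190.4 °R.

1190.4 degrees Rankine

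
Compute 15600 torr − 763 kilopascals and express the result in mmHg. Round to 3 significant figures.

9880 mmHg

15600 torr = 15600.0 mmHg and 763 kPa = 5722.97 mmHg.
15600.0 − 5722.97 ≈ 9880 mmHg.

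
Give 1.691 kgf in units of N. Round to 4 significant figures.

16.58 newtons

1 kgf = 9.80665 N.
Thus 1.691 × 9.80665 ≈ 16.58 N.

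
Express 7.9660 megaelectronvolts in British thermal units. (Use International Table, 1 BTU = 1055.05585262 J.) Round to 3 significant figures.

1.21 × 10^-15 British thermal units

1 megaelectronvolt = 1.51857 × 10^-16 British thermal units.
Then 7.9660 × 1.51857 × 10^-16 ≈ 1.21 × 10^-15 BTU.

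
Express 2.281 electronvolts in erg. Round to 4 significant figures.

3.655 × 10^-12 erg

1 eV = 1.60218 × 10^-12 ergs.
Then 2.281 × 1.60218 × 10^-12 ≈ 3.655 × 10^-12 erg.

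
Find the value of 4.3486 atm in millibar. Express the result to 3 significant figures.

1 atm = 1013.25 mbar.
Then 4.3486 × 1013.25 ≈ 4410 mbar.

4410 millibar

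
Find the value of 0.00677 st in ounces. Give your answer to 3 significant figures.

1.52 ounces

1 st = 224.000 ounces.
Thus 0.00677 × 224.000 ≈ 1.52 oz.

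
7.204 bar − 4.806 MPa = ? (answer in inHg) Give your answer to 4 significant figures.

-1206 inHg

7.204 bar = 212.734 inHg and 4.806 MPa = 1419.21 inHg.
212.734 − 1419.21 ≈ -1206 inHg.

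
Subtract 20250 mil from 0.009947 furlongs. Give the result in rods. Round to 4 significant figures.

0.2956 rods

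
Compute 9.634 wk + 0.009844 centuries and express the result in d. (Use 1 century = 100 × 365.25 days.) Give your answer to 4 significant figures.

427.0 d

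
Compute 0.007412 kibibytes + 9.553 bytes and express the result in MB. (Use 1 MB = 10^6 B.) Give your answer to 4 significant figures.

0.007412 KiB = 7.58989 × 10^-6 MB and 9.553 B = 9.55300 × 10^-6 MB.
7.58989 × 10^-6 + 9.55300 × 10^-6 ≈ 1.714 × 10^-5 MB.

1.714 × 10^-5 MB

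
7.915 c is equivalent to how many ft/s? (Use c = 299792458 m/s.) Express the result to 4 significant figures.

7.785 × 10^9 ft/s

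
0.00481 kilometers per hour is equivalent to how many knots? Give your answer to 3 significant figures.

0.00260 kn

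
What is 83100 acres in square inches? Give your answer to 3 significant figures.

5.21 × 10^11 square inches

1 acre = 6.27264 × 10^6 square inches.
So 83100 × 6.27264 × 10^6 ≈ 5.21 × 10^11 in².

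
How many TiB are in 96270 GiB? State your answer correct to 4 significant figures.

94.01 TiB

1 GiB = 0.0009765625 TiB.
So 96270 × 0.0009765625 ≈ 94.01 TiB.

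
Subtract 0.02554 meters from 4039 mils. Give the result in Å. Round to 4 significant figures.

7.705 × 10^8 Å

4039 mil = 1.02591 × 10^9 Å and 0.02554 m = 2.55400 × 10^8 Å.
1.02591 × 10^9 − 2.55400 × 10^8 ≈ 7.705 × 10^8 Å.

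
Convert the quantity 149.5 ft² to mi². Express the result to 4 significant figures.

5.363e-6 square miles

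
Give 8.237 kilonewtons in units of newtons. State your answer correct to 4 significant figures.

1 kN = 1000.00 newtons.
8.237 × 1000.00 ≈ 8237 N.

8237 N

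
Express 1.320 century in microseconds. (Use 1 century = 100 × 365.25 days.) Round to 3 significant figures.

1 century = 3.15576e+15 μs.
So 1.320 × 3.15576e+15 ≈ 4.17e+15 μs.

4.17e+15 μs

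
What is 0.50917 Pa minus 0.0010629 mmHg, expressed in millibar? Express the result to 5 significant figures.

0.0036746 millibar

0.50917 Pa = 0.00509170 mbar and 0.0010629 mmHg = 0.00141708 mbar.
0.00509170 − 0.00141708 ≈ 0.0036746 mbar.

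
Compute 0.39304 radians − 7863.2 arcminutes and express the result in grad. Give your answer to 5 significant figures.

-120.59 gradians

0.39304 rad = 25.0217 grad and 7863.2 arcmin = 145.615 grad.
25.0217 − 145.615 ≈ -120.59 grad.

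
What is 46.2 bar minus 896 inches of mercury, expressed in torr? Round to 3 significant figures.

46.2 bar = 34652.8 torr and 896 inHg = 22758.4 torr.
34652.8 − 22758.4 ≈ 11900 torr.

11900 torr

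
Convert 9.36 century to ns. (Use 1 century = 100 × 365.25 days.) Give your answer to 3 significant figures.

1 century = 3.15576e+18 ns.
9.36 × 3.15576e+18 ≈ 2.95e+19 ns.

2.95e+19 ns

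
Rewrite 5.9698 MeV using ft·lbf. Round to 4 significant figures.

7.055e-13 foot-pounds

1 MeV = 1.18170e-13 foot-pounds.
Thus 5.9698 × 1.18170e-13 ≈ 7.055e-13 ft·lbf.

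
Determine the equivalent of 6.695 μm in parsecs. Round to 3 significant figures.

2.17e-22 parsecs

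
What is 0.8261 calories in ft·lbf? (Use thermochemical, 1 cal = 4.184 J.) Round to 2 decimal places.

1 cal = 3.08596 foot-pounds.
So 0.8261 × 3.08596 ≈ 2.55 ft·lbf.

2.55 ft·lbf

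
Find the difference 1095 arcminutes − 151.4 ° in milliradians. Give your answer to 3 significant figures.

-2320 mrad

1095 arcmin = 318.523 mrad and 151.4 ° = 2642.43 mrad.
318.523 − 2642.43 ≈ -2320 mrad.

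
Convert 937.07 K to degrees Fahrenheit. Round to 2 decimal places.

1227.06 °F

K = (°F + 459.67) × 5/9.
Applying the formula gives 1227.06 °F.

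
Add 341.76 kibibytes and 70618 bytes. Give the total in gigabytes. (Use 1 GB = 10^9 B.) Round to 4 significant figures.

0.0004206 gigabytes

341.76 KiB = 0.000349962 GB and 70618 B = 7.06180 × 10^-5 GB.
0.000349962 + 7.06180 × 10^-5 ≈ 0.0004206 GB.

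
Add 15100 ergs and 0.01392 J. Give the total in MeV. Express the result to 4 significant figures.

9.631e+10 MeV

15100 erg = 9.42468e+9 MeV and 0.01392 J = 8.68818e+10 MeV.
9.42468e+9 + 8.68818e+10 ≈ 9.631e+10 MeV.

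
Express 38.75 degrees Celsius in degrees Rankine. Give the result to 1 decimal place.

°R = (°C + 273.15) × 9/5.
Applying the formula gives 561.4 °R.

561.4 °R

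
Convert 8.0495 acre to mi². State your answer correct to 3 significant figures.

1 acre = 0.00156250 mi².
Thus 8.0495 × 0.00156250 ≈ 0.0126 mi².

0.0126 square miles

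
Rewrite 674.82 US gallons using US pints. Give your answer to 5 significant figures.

1 US gal = 8.00000 US pt.
Thus 674.82 × 8.00000 ≈ 5398.6 US pt.

5398.6 US pints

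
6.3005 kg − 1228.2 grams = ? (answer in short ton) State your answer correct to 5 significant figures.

0.0055913 short ton

6.3005 kg = 0.006945112 short ton and 1228.2 g = 0.001353859 short ton.
0.006945112 − 0.001353859 ≈ 0.0055913 short ton.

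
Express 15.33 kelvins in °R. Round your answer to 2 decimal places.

°R = K × 9/5.
Applying the formula gives 27.59 °R.

27.59 °R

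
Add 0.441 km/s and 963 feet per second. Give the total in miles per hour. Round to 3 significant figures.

0.441 km/s = 986.489 mph and 963 ft/s = 656.591 mph.
986.489 + 656.591 ≈ 1640 mph.

1640 mph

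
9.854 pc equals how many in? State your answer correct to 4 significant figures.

1 pc = 1.21483e+18 inches.
9.854 × 1.21483e+18 ≈ 1.197e+19 in.

1.197e+19 in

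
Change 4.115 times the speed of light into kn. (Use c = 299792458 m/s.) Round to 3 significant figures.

2.40 × 10^9 knots

1 c = 5.82750 × 10^8 knots.
Then 4.115 × 5.82750 × 10^8 ≈ 2.40 × 10^9 kn.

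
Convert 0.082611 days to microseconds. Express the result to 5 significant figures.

7.1376e+9 microseconds

1 day = 8.64000e+10 microseconds.
Thus 0.082611 × 8.64000e+10 ≈ 7.1376e+9 μs.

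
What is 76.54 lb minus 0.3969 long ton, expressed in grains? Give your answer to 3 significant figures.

76.54 lb = 535780 gr and 0.3969 long ton = 6.22339 × 10^6 gr.
535780 − 6.22339 × 10^6 ≈ -5.69 × 10^6 gr.

-5.69 × 10^6 grains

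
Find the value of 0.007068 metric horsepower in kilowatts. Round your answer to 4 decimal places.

1 PS = 0.735499 kW.
So 0.007068 × 0.735499 ≈ 0.0052 kW.

0.0052 kilowatts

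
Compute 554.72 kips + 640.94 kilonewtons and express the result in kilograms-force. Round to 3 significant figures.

317000 kgf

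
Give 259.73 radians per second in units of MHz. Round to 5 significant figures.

4.1337 × 10^-5 MHz

1 radian per second = 1.59155 × 10^-7 megahertz.
So 259.73 × 1.59155 × 10^-7 ≈ 4.1337 × 10^-5 MHz.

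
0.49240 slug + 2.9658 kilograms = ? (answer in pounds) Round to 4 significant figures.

22.38 lb

0.49240 slug = 15.8425 lb and 2.9658 kg = 6.53847 lb.
15.8425 + 6.53847 ≈ 22.38 lb.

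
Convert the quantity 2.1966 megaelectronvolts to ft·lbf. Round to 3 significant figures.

1 megaelectronvolt = 1.18170e-13 foot-pounds.
Thus 2.1966 × 1.18170e-13 ≈ 2.60e-13 ft·lbf.

2.60e-13 ft·lbf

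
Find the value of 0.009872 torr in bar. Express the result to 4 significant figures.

1 torr = 0.00133322 bar.
Thus 0.009872 × 0.00133322 ≈ 1.316e-5 bar.

1.316e-5 bar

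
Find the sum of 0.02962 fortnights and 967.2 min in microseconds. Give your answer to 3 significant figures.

0.02962 fortnight = 3.58284 × 10^10 μs and 967.2 min = 5.80320 × 10^10 μs.
3.58284 × 10^10 + 5.80320 × 10^10 ≈ 9.39 × 10^10 μs.

9.39 × 10^10 microseconds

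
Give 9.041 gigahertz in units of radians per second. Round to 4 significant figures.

5.681 × 10^10 rad/s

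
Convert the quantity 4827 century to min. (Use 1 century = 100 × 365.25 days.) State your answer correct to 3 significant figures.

2.54e+11 minutes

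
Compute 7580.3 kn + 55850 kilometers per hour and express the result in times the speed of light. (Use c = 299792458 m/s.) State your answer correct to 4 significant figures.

6.476e-5 times the speed of light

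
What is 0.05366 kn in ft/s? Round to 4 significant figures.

0.09057 feet per second

1 knot = 1.68781 ft/s.
So 0.05366 × 1.68781 ≈ 0.09057 ft/s.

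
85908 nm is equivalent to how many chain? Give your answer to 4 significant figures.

1 nanometer = 4.97097 × 10^-11 chain.
85908 × 4.97097 × 10^-11 ≈ 4.270 × 10^-6 chain.

4.270 × 10^-6 chain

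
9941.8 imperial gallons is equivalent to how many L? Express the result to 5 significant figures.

1 imp gal = 4.54609 liters.
So 9941.8 × 4.54609 ≈ 45196 L.

45196 liters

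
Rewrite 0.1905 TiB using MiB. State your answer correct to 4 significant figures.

1 tebibyte = 1.04858e+6 MiB.
Then 0.1905 × 1.04858e+6 ≈ 199800 MiB.

199800 MiB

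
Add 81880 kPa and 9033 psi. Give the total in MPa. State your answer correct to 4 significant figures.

81880 kPa = 81.8800 MPa and 9033 psi = 62.2803 MPa.
81.8800 + 62.2803 ≈ 144.2 MPa.

144.2 MPa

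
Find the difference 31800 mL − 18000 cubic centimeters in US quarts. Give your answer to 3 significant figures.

31800 mL = 33.6027 US qt and 18000 cm³ = 19.0204 US qt.
33.6027 − 19.0204 ≈ 14.6 US qt.

14.6 US quarts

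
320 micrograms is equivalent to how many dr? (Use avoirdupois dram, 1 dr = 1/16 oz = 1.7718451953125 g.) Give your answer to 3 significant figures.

0.000181 drams

1 μg = 5.64383 × 10^-7 dr.
320 × 5.64383 × 10^-7 ≈ 0.000181 dr.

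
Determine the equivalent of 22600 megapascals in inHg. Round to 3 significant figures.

1 MPa = 295.300 inHg.
Thus 22600 × 295.300 ≈ 6.67e+6 inHg.

6.67e+6 inHg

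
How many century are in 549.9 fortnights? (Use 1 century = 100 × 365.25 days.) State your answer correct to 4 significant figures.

0.2108 century

1 fortnight = 0.000383299 centuries.
Then 549.9 × 0.000383299 ≈ 0.2108 century.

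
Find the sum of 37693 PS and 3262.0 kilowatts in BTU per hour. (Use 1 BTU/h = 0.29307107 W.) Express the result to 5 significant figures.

1.0573e+8 BTU per hour

37693 PS = 9.45953e+7 BTU/h and 3262.0 kW = 1.11304e+7 BTU/h.
9.45953e+7 + 1.11304e+7 ≈ 1.0573e+8 BTU/h.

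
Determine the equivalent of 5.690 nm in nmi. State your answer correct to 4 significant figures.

3.072 × 10^-12 nmi

1 nm = 5.39957 × 10^-13 nmi.
5.690 × 5.39957 × 10^-13 ≈ 3.072 × 10^-12 nmi.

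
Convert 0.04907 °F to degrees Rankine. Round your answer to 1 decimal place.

459.7 °R

°R = °F + 459.67.
Applying the formula gives 459.7 °R.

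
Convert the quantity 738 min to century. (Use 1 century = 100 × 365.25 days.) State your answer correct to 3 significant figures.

1.40e-5 centuries

1 minute = 1.90129e-8 century.
738 × 1.90129e-8 ≈ 1.40e-5 century.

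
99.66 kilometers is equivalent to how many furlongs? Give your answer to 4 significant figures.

495.4 furlongs

1 km = 4.97097 furlongs.
Then 99.66 × 4.97097 ≈ 495.4 furlong.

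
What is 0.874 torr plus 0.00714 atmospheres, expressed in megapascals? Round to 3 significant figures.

0.874 torr = 0.00011652375 MPa and 0.00714 atm = 0.00072346050 MPa.
0.00011652375 + 0.00072346050 ≈ 0.000840 MPa.

0.000840 MPa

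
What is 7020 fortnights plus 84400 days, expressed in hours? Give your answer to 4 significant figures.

7020 fortnight = 2.35872e+6 h and 84400 d = 2.02560e+6 h.
2.35872e+6 + 2.02560e+6 ≈ 4.384e+6 h.

4.384e+6 hours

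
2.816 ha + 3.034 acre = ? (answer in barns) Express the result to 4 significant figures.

2.816 ha = 2.81600e+32 barn and 3.034 acre = 1.22782e+32 barn.
2.81600e+32 + 1.22782e+32 ≈ 4.044e+32 barn.

4.044e+32 barn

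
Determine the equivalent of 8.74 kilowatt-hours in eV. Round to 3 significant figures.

1.96 × 10^26 eV

1 kilowatt-hour = 2.24694 × 10^25 electronvolts.
Thus 8.74 × 2.24694 × 10^25 ≈ 1.96 × 10^26 eV.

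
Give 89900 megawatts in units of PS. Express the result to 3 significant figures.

1 MW = 1359.62 PS.
Thus 89900 × 1359.62 ≈ 1.22 × 10^8 PS.

1.22 × 10^8 PS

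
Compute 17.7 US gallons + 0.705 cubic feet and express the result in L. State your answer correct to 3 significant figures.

17.7 US gal = 67.0018 L and 0.705 ft³ = 19.9634 L.
67.0018 + 19.9634 ≈ 87.0 L.

87.0 L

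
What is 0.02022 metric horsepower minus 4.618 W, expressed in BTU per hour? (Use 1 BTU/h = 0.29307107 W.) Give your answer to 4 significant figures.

0.02022 PS = 50.7446 BTU/h and 4.618 W = 15.7573 BTU/h.
50.7446 − 15.7573 ≈ 34.99 BTU/h.

34.99 BTU/h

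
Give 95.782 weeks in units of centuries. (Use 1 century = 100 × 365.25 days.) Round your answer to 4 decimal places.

0.0184 centuries

1 week = 0.000191650 century.
95.782 × 0.000191650 ≈ 0.0184 century.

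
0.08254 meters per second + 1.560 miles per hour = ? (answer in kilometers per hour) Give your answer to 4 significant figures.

0.08254 m/s = 0.297144 km/h and 1.560 mph = 2.51058 km/h.
0.297144 + 2.51058 ≈ 2.808 km/h.

2.808 kilometers per hour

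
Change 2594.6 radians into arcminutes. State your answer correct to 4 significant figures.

8.920e+6 arcmin

1 rad = 3437.75 arcminutes.
Then 2594.6 × 3437.75 ≈ 8.920e+6 arcmin.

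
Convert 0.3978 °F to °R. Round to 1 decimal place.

°R = °F + 459.67.
Applying the formula gives 460.1 °R.

460.1 degrees Rankine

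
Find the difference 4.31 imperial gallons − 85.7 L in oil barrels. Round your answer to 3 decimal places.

-0.416 bbl

4.31 imp gal = 0.123240 bbl and 85.7 L = 0.539037 bbl.
0.123240 − 0.539037 ≈ -0.416 bbl.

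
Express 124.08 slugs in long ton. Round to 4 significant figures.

1.782 long tons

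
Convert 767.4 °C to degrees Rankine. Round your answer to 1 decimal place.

1873.0 degrees Rankine

°R = (°C + 273.15) × 9/5.
Applying the formula gives 1873.0 °R.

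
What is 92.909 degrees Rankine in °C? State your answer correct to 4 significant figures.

°R = (°C + 273.15) × 9/5.
Applying the formula gives -221.5 °C.

-221.5 °C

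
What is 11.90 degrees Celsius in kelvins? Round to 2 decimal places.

K = °C + 273.15.
Applying the formula gives 285.05 K.

285.05 K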